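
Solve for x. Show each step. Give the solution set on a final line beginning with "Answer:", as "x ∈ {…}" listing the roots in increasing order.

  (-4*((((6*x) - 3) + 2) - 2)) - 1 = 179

Step 1. [(-4*((((6*x) - 3) + 2) - 2)) - 1 = 179] -1 is outermost — add 1 both sides ⇒ sub: -4*((((6*x) - 3) + 2) - 2) = 180.
Step 2. [-4*((((6*x) - 3) + 2) - 2) = 180] divide by the outer -4. So div: (((6*x) - 3) + 2) - 2 = -45.
Step 3. [(((6*x) - 3) + 2) - 2 = -45] add 2: x sits inside (… - 2). So sub: ((6*x) - 3) + 2 = -43.
Step 4. [((6*x) - 3) + 2 = -43] the outer +2 inverts by subtracting 2, so sub: (6*x) - 3 = -45.
Step 5. [(6*x) - 3 = -45] add 3: x sits inside (… - 3), so sub: 6*x = -42.
Step 6. [6*x = -42] leading coefficient 6: divide by 6. So div: x = -7.

Answer: x ∈ {-7}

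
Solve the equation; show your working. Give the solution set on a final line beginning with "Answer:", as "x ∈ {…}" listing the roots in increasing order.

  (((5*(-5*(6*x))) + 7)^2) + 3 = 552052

Step 1. [(((5*(-5*(6*x))) + 7)^2) + 3 = 552052] subtract 3: x sits inside (… + 3). So sub: ((5*(-5*(6*x))) + 7)^2 = 552049.
Step 2. [((5*(-5*(6*x))) + 7)^2 = 552049] 552049 ≥ 0, LHS is (·)² — take ±√. So sqrt: (5*(-5*(6*x))) + 7 = 743 or -743.
Step 3. [(5*(-5*(6*x))) + 7 = 743 or -743] the outer +7 inverts by subtracting 7, so sub: 5*(-5*(6*x)) = 736 or -750.
Step 4. [5*(-5*(6*x)) = 736 or -750] 5 out front; divide by 5, so div: -5*(6*x) = 736/5 or -150.
Step 5. [-5*(6*x) = 736/5 or -150] LHS = -5·(…); ÷-5 both sides, so div: 6*x = -736/25 or 30.
Step 6. [6*x = -736/25 or 30] 6·(inner) — divide through by 6 ⇒ div: x = -368/75 or 5.

Answer: x ∈ {-368/75, 5}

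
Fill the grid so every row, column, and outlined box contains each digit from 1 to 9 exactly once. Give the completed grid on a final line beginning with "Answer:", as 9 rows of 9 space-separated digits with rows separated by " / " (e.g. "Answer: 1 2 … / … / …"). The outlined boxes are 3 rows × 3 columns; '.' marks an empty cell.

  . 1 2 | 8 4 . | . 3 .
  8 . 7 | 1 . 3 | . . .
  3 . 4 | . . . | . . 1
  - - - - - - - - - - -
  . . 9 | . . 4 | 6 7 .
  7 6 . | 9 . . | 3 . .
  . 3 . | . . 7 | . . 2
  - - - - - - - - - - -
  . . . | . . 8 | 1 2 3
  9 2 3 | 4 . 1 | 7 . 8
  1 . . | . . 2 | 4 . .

Step 1. [r4c9∈{5}] nothing but 5 survives at r4c9, so r4c9=5.
Step 2. [r5c5∈{1,2,5,8}] row 5 places 2 nowhere but r5c5. So r5c5=2.
Step 3. [r7c5∈{5,6,7,9}] r7c5 is the only open cell in row 7 admitting 9. So r7c5=9.
Step 4. [r5c6∈{5}] nothing but 5 survives at r5c6. So r5c6=5.
Step 5. [r3c4∈{2,5,6,7}] r3c4 is the only open cell in col 4 admitting 2, so r3c4=2.
Step 6. [r4c2∈{8}] only 8 remains possible at r4c2. So r4c2=8.
Step 7. [r5c8∈{1,4,8}] in row 5, 8 fits only at r5c8 ⇒ r5c8=8.
Step 8. [r1c1∈{5,6}] in box 1, 6 fits only at r1c1, so r1c1=6.
Step 9. [r1c7∈{5,9}] 5 has one home in row 1: r1c7. So r1c7=5.
Step 10. [r6c8∈{1,4,9}] in col 8, 1 fits only at r6c8. So r6c8=1.
Step 11. [r3c6∈{6,9}] across col 6, 6 lands solely at r3c6. So r3c6=6.
Step 12. [r3c8∈{9}] r3c8 is down to just 9. So r3c8=9.
Step 13. [r3c2∈{5}] nothing but 5 survives at r3c2 ⇒ r3c2=5.
Step 14. [r6c3∈{5}] r6c3 has the single candidate 5, so r6c3=5.
Step 15. [r9c2∈{7}] only 7 remains possible at r9c2, so r9c2=7.
Step 16. [r6c4∈{6}] r6c4 has the single candidate 6 ⇒ r6c4=6.
Step 17. [r2c5∈{5}] r2c5's peers cover all but 5, so r2c5=5.
Step 18. [r2c8∈{4,6}] 4 has one home in col 8: r2c8. So r2c8=4.
Step 19. [r8c8∈{5,6}] row 8 places 5 nowhere but r8c8 ⇒ r8c8=5.
Step 20. [r9c8∈{6}] nothing but 6 survives at r9c8 ⇒ r9c8=6.
Step 21. [r9c4∈{3,5}] in row 9, 5 fits only at r9c4. So r9c4=5.
Step 22. [r7c2∈{4}] r7c2's peers cover all but 4. So r7c2=4.
Step 23. [r4c5∈{1,3}] row 4 places 1 nowhere but r4c5 ⇒ r4c5=1.
Step 24. [r6c1∈{4}] nothing but 4 survives at r6c1 ⇒ r6c1=4.
Step 25. [r6c7∈{9}] only 9 remains possible at r6c7 ⇒ r6c7=9.
Step 26. [r7c4∈{7}] r7c4's peers cover all but 7 ⇒ r7c4=7.
Step 27. [r2c2∈{9}] r2c2's peers cover all but 9, so r2c2=9.
Step 28. [r4c1∈{2}] nothing but 2 survives at r4c1. So r4c1=2.
Step 29. [r1c9∈{7}] nothing but 7 survives at r1c9 ⇒ r1c9=7.
Step 30. [r5c3∈{1}] r5c3 has the single candidate 1 ⇒ r5c3=1.
Step 31. [r6c5∈{8}] nothing but 8 survives at r6c5. So r6c5=8.
Step 32. [r3c5∈{7}] nothing but 7 survives at r3c5. So r3c5=7.
Step 33. [r5c9∈{4}] r5c9 has the single candidate 4, so r5c9=4.
Step 34. [r7c1∈{5}] nothing but 5 survives at r7c1 ⇒ r7c1=5.
Step 35. [r7c3∈{6}] only 6 remains possible at r7c3 ⇒ r7c3=6.
Step 36. [r8c5∈{6}] r8c5's peers cover all but 6. So r8c5=6.
Step 37. [r9c3∈{8}] only 8 remains possible at r9c3 ⇒ r9c3=8.
Step 38. [r9c9∈{9}] nothing but 9 survives at r9c9 ⇒ r9c9=9.
Step 39. [r4c4∈{3}] r4c4 is down to just 3. So r4c4=3.
Step 40. [r9c5∈{3}] r9c5 has the single candidate 3 ⇒ r9c5=3.
Step 41. [r1c6∈{9}] r1c6 has the single candidate 9, so r1c6=9.
Step 42. [r2c9∈{6}] r2c9's peers cover all but 6. So r2c9=6.
Step 43. [r3c7∈{8}] nothing but 8 survives at r3c7. So r3c7=8.
Step 44. [r2c7∈{2}] r2c7's peers cover all but 2. So r2c7=2.

Answer: 6 1 2 8 4 9 5 3 7 / 8 9 7 1 5 3 2 4 6 / 3 5 4 2 7 6 8 9 1 / 2 8 9 3 1 4 6 7 5 / 7 6 1 9 2 5 3 8 4 / 4 3 5 6 8 7 9 1 2 / 5 4 6 7 9 8 1 2 3 / 9 2 3 4 6 1 7 5 8 / 1 7 8 5 3 2 4 6 9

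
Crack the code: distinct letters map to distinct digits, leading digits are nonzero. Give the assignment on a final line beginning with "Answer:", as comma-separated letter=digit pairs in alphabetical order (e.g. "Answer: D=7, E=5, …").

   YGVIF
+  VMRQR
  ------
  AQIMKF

Step 1. [col 1: F + R ≡ F (mod 10)] column 1 reads F+R+carry(0)=F with nothing yet; with all letters distinct, none taken yet, the only value for R is 0, so R=0.
Step 2. [A] the sum has 6 digits but both addends have 5; that extra leading digit A is the final carry, namely 1, so A=1.
Step 3. [col 1: F + R ≡ F (mod 10)] no forcing yet in column 1 (carry-in 0); F=5 is free and consistent — try it. So F=5.
Step 4. [col 2: I + Q ≡ K (mod 10)] no forcing yet in column 2 (carry-in 0); I=9 is free and consistent — try it, so I=9.
Step 5. [col 2: I + Q ≡ K (mod 10)] K=3 is one option consistent with column 2 (I + Q ≡ K (mod 10), carry-in 0) — take it, so K=3.
Step 6. [col 2: I + Q ≡ K (mod 10)] in column 2 we have I+Q≡K with carry-in 0; given I=9, K=3 and digits 0,1,3,5,9 already taken and all letters distinct, that pins Q to 4, so Q=4.
Step 7. [col 3: V + R ≡ M (mod 10)] several values work for V in column 3 (V + R ≡ M (mod 10), carry-in 1); try V=6. So V=6.
Step 8. [col 3: V + R ≡ M (mod 10)] column 3 reads V+R+carry(1)=M with V=6, R=0; with digits 0,1,3,4,5,6,9 already taken and all letters distinct, the only value for M is 7, so M=7.
Step 9. [col 4: G + M ≡ I (mod 10)] column 4: given M=7, I=9, carry-in 0, and digits 0,1,3,4,5,6,7,9 already taken and all letters distinct, G+M≡I (mod 10) forces G=2 ⇒ G=2.
Step 10. [col 5: Y + V ≡ Q (mod 10)] from column 5 (V=6, Q=4, carry-in 0, digits 0,1,2,3,4,5,6,7,9 already taken and all letters distinct): Y must equal 8, so Y=8.

Answer: A=1, F=5, G=2, I=9, K=3, M=7, Q=4, R=0, V=6, Y=8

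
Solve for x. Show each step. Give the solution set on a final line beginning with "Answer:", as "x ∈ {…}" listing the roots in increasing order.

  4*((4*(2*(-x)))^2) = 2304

Step 1. [4*((4*(2*(-x)))^2) = 2304] 4 out front; divide by 4 ⇒ div: (4*(2*(-x)))^2 = 576.
Step 2. [(4*(2*(-x)))^2 = 576] 576 ≥ 0, LHS is (·)² — take ±√ ⇒ sqrt: 4*(2*(-x)) = 24 or -24.
Step 3. [4*(2*(-x)) = 24 or -24] 4·(inner) — divide through by 4, so div: 2*(-x) = 6 or -6.
Step 4. [2*(-x) = 6 or -6] 2 out front; divide by 2 ⇒ div: -x = 3 or -3.
Step 5. [-x = 3 or -3] flip signs both sides, so neg: x = -3 or 3.

Answer: x ∈ {-3, 3}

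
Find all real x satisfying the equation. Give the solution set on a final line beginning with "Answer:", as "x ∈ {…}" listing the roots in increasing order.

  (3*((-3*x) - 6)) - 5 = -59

Step 1. [(3*((-3*x) - 6)) - 5 = -59] 5 comes off first (add 5) ⇒ sub: 3*((-3*x) - 6) = -54.
Step 2. [3*((-3*x) - 6) = -54] divide by the outer 3, so div: (-3*x) - 6 = -18.
Step 3. [(-3*x) - 6 = -18] -3 divides every term; factor it out. So factor: x + 2 = 6.
Step 4. [x + 2 = 6] 2 comes off first (subtract 2), so sub: x = 4.

Answer: x ∈ {4}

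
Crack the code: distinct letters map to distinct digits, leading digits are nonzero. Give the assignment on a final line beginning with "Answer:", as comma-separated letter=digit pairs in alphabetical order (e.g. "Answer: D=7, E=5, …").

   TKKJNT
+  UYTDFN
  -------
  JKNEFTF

Step 1. [col 1: T + N ≡ F (mod 10)] N=5 is one option consistent with column 1 (T + N ≡ F (mod 10), carry-in 0) — take it, so N=5.
Step 2. [col 1: T + N ≡ F (mod 10)] several values work for T in column 1 (T + N ≡ F (mod 10), carry-in 0); try T=4, so T=4.
Step 3. [col 1: T + N ≡ F (mod 10)] in column 1 we have T+N≡F with carry-in 0; given T=4, N=5 and digits 4,5 already taken and all letters distinct, that pins F to 9, so F=9.
Step 4. [col 3: J + D ≡ F (mod 10)] J=1 is one option consistent with column 3 (J + D ≡ F (mod 10), carry-in 1) — take it. So J=1.
Step 5. [col 3: J + D ≡ F (mod 10)] column 3 reads J+D+carry(1)=F with J=1, F=9; with digits 1,4,5,9 already taken and all letters distinct, the only value for D is 7 ⇒ D=7.
Step 6. [col 4: K + T ≡ E (mod 10)] K=2 is one option consistent with column 4 (K + T ≡ E (mod 10), carry-in 0) — take it ⇒ K=2.
Step 7. [col 4: K + T ≡ E (mod 10)] in column 4 we have K+T≡E with carry-in 0; given K=2, T=4 and digits 1,2,4,5,7,9 already taken and all letters distinct, that pins E to 6. So E=6.
Step 8. [col 5: K + Y ≡ N (mod 10)] column 5 reads K+Y+carry(0)=N with K=2, N=5; with digits 1,2,4,5,6,7,9 already taken and all letters distinct, the only value for Y is 3. So Y=3.
Step 9. [col 6: T + U ≡ K (mod 10)] from column 6 (T=4, K=2, carry-in 0, digits 1,2,3,4,5,6,7,9 already taken and all letters distinct): U must equal 8. So U=8.

Answer: D=7, E=6, F=9, J=1, K=2, N=5, T=4, U=8, Y=3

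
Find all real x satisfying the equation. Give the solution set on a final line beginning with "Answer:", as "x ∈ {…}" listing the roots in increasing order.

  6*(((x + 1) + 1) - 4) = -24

Step 1. [6*(((x + 1) + 1) - 4) = -24] LHS = 6·(…); ÷6 both sides, so div: ((x + 1) + 1) - 4 = -4.
Step 2. [((x + 1) + 1) - 4 = -4] 4 comes off first (add 4). So sub: (x + 1) + 1 = 0.
Step 3. [(x + 1) + 1 = 0] +1 is outermost — subtract 1 both sides. So sub: x + 1 = -1.
Step 4. [x + 1 = -1] +1 is outermost — subtract 1 both sides ⇒ sub: x = -2.

Answer: x ∈ {-2}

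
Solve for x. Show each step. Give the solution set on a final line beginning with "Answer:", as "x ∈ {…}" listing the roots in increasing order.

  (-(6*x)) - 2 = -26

Step 1. [(-(6*x)) - 2 = -26] -2 is outermost — add 2 both sides ⇒ sub: -(6*x) = -24.
Step 2. [-(6*x) = -24] leading − — multiply by −1 ⇒ neg: 6*x = 24.
Step 3. [6*x = 24] 6 out front; divide by 6 ⇒ div: x = 4.

Answer: x ∈ {4}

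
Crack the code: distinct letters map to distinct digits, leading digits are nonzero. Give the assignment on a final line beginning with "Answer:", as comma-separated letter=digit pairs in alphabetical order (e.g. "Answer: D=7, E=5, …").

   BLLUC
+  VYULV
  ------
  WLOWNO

Step 1. [col 1: C + V ≡ O (mod 10)] column 1 (C + V ≡ O (mod 10), carry-in 0) doesn't pin C yet; pick C=4 and continue. So C=4.
Step 2. [col 1: C + V ≡ O (mod 10)] several values work for O in column 1 (C + V ≡ O (mod 10), carry-in 0); try O=9. So O=9.
Step 3. [W] W is the leading digit of a 6-digit sum of two 5-digit numbers; the final carry is exactly 1. So W=1.
Step 4. [col 1: C + V ≡ O (mod 10)] column 1: given C=4, O=9, carry-in 0, and digits 1,4,9 already taken and all letters distinct, C+V≡O (mod 10) forces V=5, so V=5.
Step 5. [col 2: U + L ≡ N (mod 10)] no forcing yet in column 2 (carry-in 0); N=0 is free and consistent — try it. So N=0.
Step 6. [col 2: U + L ≡ N (mod 10)] no forcing yet in column 2 (carry-in 0); U=8 is free and consistent — try it, so U=8.
Step 7. [col 2: U + L ≡ N (mod 10)] column 2 reads U+L+carry(0)=N with U=8, N=0; with digits 0,1,4,5,8,9 already taken and all letters distinct, the only value for L is 2 ⇒ L=2.
Step 8. [col 4: L + Y ≡ O (mod 10)] from column 4 (L=2, O=9, carry-in 1, digits 0,1,2,4,5,8,9 already taken and all letters distinct): Y must equal 6 ⇒ Y=6.
Step 9. [col 5: B + V ≡ L (mod 10)] column 5: given V=5, L=2, carry-in 0, and digits 0,1,2,4,5,6,8,9 already taken and all letters distinct, B+V≡L (mod 10) forces B=7 ⇒ B=7.

Answer: B=7, C=4, L=2, N=0, O=9, U=8, V=5, W=1, Y=6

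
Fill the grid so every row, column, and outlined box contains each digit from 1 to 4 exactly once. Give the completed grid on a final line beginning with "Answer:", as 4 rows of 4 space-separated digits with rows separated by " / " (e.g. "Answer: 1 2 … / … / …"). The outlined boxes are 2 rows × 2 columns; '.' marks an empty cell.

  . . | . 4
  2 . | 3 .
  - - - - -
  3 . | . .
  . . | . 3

Step 1. [r1c1∈{1}] nothing but 1 survives at r1c1 ⇒ r1c1=1.
Step 2. [r3c4∈{1,2}] r3c4 is the only open cell in col 4 admitting 2 ⇒ r3c4=2.
Step 3. [r4c1∈{4}] r4c1 is down to just 4. So r4c1=4.
Step 4. [r3c2∈{1}] only 1 remains possible at r3c2. So r3c2=1.
Step 5. [r4c3∈{1}] r4c3 is down to just 1. So r4c3=1.
Step 6. [r4c2∈{2}] r4c2 is down to just 2. So r4c2=2.
Step 7. [r1c2∈{3}] r1c2 is down to just 3. So r1c2=3.
Step 8. [r2c4∈{1}] nothing but 1 survives at r2c4. So r2c4=1.
Step 9. [r2c2∈{4}] r2c2 is down to just 4. So r2c2=4.
Step 10. [r1c3∈{2}] nothing but 2 survives at r1c3 ⇒ r1c3=2.
Step 11. [r3c3∈{4}] nothing but 4 survives at r3c3 ⇒ r3c3=4.

Answer: 1 3 2 4 / 2 4 3 1 / 3 1 4 2 / 4 2 1 3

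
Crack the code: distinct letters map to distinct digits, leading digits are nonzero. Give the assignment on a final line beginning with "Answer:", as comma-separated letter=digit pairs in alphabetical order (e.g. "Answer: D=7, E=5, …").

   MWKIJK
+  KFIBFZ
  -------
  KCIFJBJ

Step 1. [col 1: K + Z ≡ J (mod 10)] column 1 (K + Z ≡ J (mod 10), carry-in 0) doesn't pin K yet; pick K=1 and continue ⇒ K=1.
Step 2. [col 1: K + Z ≡ J (mod 10)] column 1 (K + Z ≡ J (mod 10), carry-in 0) doesn't pin Z yet; pick Z=6 and continue ⇒ Z=6.
Step 3. [col 1: K + Z ≡ J (mod 10)] in column 1 we have K+Z≡J with carry-in 0; given K=1, Z=6 and digits 1,6 already taken and all letters distinct, that pins J to 7. So J=7.
Step 4. [col 2: J + F ≡ B (mod 10)] B=2 is one option consistent with column 2 (J + F ≡ B (mod 10), carry-in 0) — take it ⇒ B=2.
Step 5. [col 2: J + F ≡ B (mod 10)] column 2: given J=7, B=2, carry-in 0, and digits 1,2,6,7 already taken and all letters distinct, J+F≡B (mod 10) forces F=5, so F=5.
Step 6. [col 3: I + B ≡ J (mod 10)] column 3 reads I+B+carry(1)=J with B=2, J=7; with digits 1,2,5,6,7 already taken and all letters distinct, the only value for I is 4 ⇒ I=4.
Step 7. [col 5: W + F ≡ I (mod 10)] column 5 reads W+F+carry(0)=I with F=5, I=4; with digits 1,2,4,5,6,7 already taken and all letters distinct, the only value for W is 9. So W=9.
Step 8. [col 6: M + K ≡ C (mod 10)] column 6: given K=1, carry-in 1, and digits 1,2,4,5,6,7,9 already taken and all letters distinct, M+K≡C (mod 10) forces C=0. So C=0.
Step 9. [col 6: M + K ≡ C (mod 10)] column 6 reads M+K+carry(1)=C with K=1, C=0; with digits 0,1,2,4,5,6,7,9 already taken and all letters distinct, the only value for M is 8. So M=8.

Answer: B=2, C=0, F=5, I=4, J=7, K=1, M=8, W=9, Z=6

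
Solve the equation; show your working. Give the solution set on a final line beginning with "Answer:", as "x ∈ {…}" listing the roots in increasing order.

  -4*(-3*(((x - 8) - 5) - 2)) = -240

Step 1. [-4*(-3*(((x - 8) - 5) - 2)) = -240] LHS = -4·(…); ÷-4 both sides, so div: -3*(((x - 8) - 5) - 2) = 60.
Step 2. [-3*(((x - 8) - 5) - 2) = 60] divide by the outer -3. So div: ((x - 8) - 5) - 2 = -20.
Step 3. [((x - 8) - 5) - 2 = -20] 2 comes off first (add 2), so sub: (x - 8) - 5 = -18.
Step 4. [(x - 8) - 5 = -18] -5 is outermost — add 5 both sides ⇒ sub: x - 8 = -13.
Step 5. [x - 8 = -13] 8 comes off first (add 8) ⇒ sub: x = -5.

Answer: x ∈ {-5}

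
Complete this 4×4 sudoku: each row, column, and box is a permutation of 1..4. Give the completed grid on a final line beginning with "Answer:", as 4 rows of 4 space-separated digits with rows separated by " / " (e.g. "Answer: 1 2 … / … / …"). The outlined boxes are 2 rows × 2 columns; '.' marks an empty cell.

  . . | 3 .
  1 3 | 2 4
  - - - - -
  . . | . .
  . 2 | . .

Step 1. [r3c2∈{1,4}] col 2 places 1 nowhere but r3c2 ⇒ r3c2=1.
Step 2. [r3c3∈{4}] nothing but 4 survives at r3c3 ⇒ r3c3=4.
Step 3. [r3c1∈{3}] r3c1 is down to just 3. So r3c1=3.
Step 4. [r4c4∈{1,3}] across row 4, 3 lands solely at r4c4 ⇒ r4c4=3.
Step 5. [r1c1∈{2,4}] 2 has one home in row 1: r1c1, so r1c1=2.
Step 6. [r1c4∈{1}] r1c4 has the single candidate 1 ⇒ r1c4=1.
Step 7. [r3c4∈{2}] r3c4 has the single candidate 2, so r3c4=2.
Step 8. [r4c3∈{1}] nothing but 1 survives at r4c3, so r4c3=1.
Step 9. [r4c1∈{4}] r4c1 has the single candidate 4. So r4c1=4.
Step 10. [r1c2∈{4}] nothing but 4 survives at r1c2. So r1c2=4.

Answer: 2 4 3 1 / 1 3 2 4 / 3 1 4 2 / 4 2 1 3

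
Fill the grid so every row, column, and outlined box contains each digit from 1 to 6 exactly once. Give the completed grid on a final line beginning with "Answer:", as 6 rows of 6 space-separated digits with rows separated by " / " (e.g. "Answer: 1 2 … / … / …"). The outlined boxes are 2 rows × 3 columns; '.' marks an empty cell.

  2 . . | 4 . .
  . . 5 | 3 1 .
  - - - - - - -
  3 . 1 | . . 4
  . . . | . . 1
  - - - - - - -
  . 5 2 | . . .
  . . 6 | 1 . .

Step 1. [r6c1∈{4}] r6c1's peers cover all but 4. So r6c1=4.
Step 2. [r4c5∈{2,3,5,6}] r4c5 is the only open cell in row 4 admitting 3. So r4c5=3.
Step 3. [r5c4∈{6}] nothing but 6 survives at r5c4 ⇒ r5c4=6.
Step 4. [r3c5∈{2,5,6}] box 4 places 6 nowhere but r3c5. So r3c5=6.
Step 5. [r2c1∈{6}] r2c1 has the single candidate 6, so r2c1=6.
Step 6. [r3c2∈{2}] r3c2 has the single candidate 2. So r3c2=2.
Step 7. [r1c5∈{5}] r1c5 has the single candidate 5 ⇒ r1c5=5.
Step 8. [r6c6∈{2,3,5}] r6c6 is the only open cell in row 6 admitting 5. So r6c6=5.
Step 9. [r4c1∈{5}] r4c1 has the single candidate 5, so r4c1=5.
Step 10. [r6c2∈{3}] nothing but 3 survives at r6c2, so r6c2=3.
Step 11. [r4c2∈{4,6}] row 4 places 6 nowhere but r4c2. So r4c2=6.
Step 12. [r5c6∈{3}] only 3 remains possible at r5c6 ⇒ r5c6=3.
Step 13. [r1c3∈{3}] only 3 remains possible at r1c3, so r1c3=3.
Step 14. [r2c6∈{2}] nothing but 2 survives at r2c6 ⇒ r2c6=2.
Step 15. [r4c4∈{2}] r4c4 has the single candidate 2, so r4c4=2.
Step 16. [r3c4∈{5}] nothing but 5 survives at r3c4 ⇒ r3c4=5.
Step 17. [r5c5∈{4}] r5c5 is down to just 4. So r5c5=4.
Step 18. [r5c1∈{1}] nothing but 1 survives at r5c1 ⇒ r5c1=1.
Step 19. [r6c5∈{2}] r6c5 is down to just 2. So r6c5=2.
Step 20. [r2c2∈{4}] r2c2 has the single candidate 4 ⇒ r2c2=4.
Step 21. [r4c3∈{4}] only 4 remains possible at r4c3 ⇒ r4c3=4.
Step 22. [r1c6∈{6}] nothing but 6 survives at r1c6. So r1c6=6.
Step 23. [r1c2∈{1}] only 1 remains possible at r1c2, so r1c2=1.

Answer: 2 1 3 4 5 6 / 6 4 5 3 1 2 / 3 2 1 5 6 4 / 5 6 4 2 3 1 / 1 5 2 6 4 3 / 4 3 6 1 2 5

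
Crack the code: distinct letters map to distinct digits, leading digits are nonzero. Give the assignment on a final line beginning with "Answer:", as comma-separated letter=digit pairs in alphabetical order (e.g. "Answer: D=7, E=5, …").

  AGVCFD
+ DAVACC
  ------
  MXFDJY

Step 1. [col 1: D + C ≡ Y (mod 10)] several values work for D in column 1 (D + C ≡ Y (mod 10), carry-in 0); try D=4 ⇒ D=4.
Step 2. [col 1: D + C ≡ Y (mod 10)] C=3 is one option consistent with column 1 (D + C ≡ Y (mod 10), carry-in 0) — take it. So C=3.
Step 3. [col 1: D + C ≡ Y (mod 10)] in column 1 we have D+C≡Y with carry-in 0; given D=4, C=3 and digits 3,4 already taken and all letters distinct, that pins Y to 7, so Y=7.
Step 4. [col 2: F + C ≡ J (mod 10)] F=6 is one option consistent with column 2 (F + C ≡ J (mod 10), carry-in 0) — take it ⇒ F=6.
Step 5. [col 2: F + C ≡ J (mod 10)] column 2 reads F+C+carry(0)=J with F=6, C=3; with digits 3,4,6,7 already taken and all letters distinct, the only value for J is 9. So J=9.
Step 6. [col 3: C + A ≡ D (mod 10)] from column 3 (C=3, D=4, carry-in 0, digits 3,4,6,7,9 already taken and all letters distinct): A must equal 1, so A=1.
Step 7. [col 4: V + V ≡ F (mod 10)] column 4 reads V+V+carry(0)=F with F=6; with digits 1,3,4,6,7,9 already taken and all letters distinct, the only value for V is 8. So V=8.
Step 8. [col 5: G + A ≡ X (mod 10)] column 5: given A=1, carry-in 1, and digits 1,3,4,6,7,8,9 already taken and all letters distinct, G+A≡X (mod 10) forces X=2. So X=2.
Step 9. [col 5: G + A ≡ X (mod 10)] from column 5 (A=1, X=2, carry-in 1, digits 1,2,3,4,6,7,8,9 already taken and all letters distinct): G must equal 0 ⇒ G=0.
Step 10. [col 6: A + D ≡ M (mod 10)] column 6 reads A+D+carry(0)=M with A=1, D=4; with digits 0,1,2,3,4,6,7,8,9 already taken and all letters distinct, the only value for M is 5. So M=5.

Answer: A=1, C=3, D=4, F=6, G=0, J=9, M=5, V=8, X=2, Y=7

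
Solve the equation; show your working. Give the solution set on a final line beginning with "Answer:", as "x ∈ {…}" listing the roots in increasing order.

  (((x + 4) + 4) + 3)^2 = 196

Step 1. [(((x + 4) + 4) + 3)^2 = 196] LHS squared, RHS 196 ≥ 0: apply √ (±). So sqrt: ((x + 4) + 4) + 3 = 14 or -14.
Step 2. [((x + 4) + 4) + 3 = 14 or -14] peel the +3: subtract 3 from each side ⇒ sub: (x + 4) + 4 = 11 or -17.
Step 3. [(x + 4) + 4 = 11 or -17] subtract 4: x sits inside (… + 4). So sub: x + 4 = 7 or -21.
Step 4. [x + 4 = 7 or -21] peel the +4: subtract 4 from each side, so sub: x = 3 or -25.

Answer: x ∈ {-25, 3}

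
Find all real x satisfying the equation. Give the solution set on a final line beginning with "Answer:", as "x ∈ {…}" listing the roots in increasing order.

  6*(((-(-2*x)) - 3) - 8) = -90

Step 1. [6*(((-(-2*x)) - 3) - 8) = -90] 6·(inner) — divide through by 6. So div: ((-(-2*x)) - 3) - 8 = -15.
Step 2. [((-(-2*x)) - 3) - 8 = -15] the outer -8 inverts by adding 8 ⇒ sub: (-(-2*x)) - 3 = -7.
Step 3. [(-(-2*x)) - 3 = -7] 3 comes off first (add 3) ⇒ sub: -(-2*x) = -4.
Step 4. [-(-2*x) = -4] LHS negated; negate both sides, so neg: -2*x = 4.
Step 5. [-2*x = 4] -2·(inner) — divide through by -2 ⇒ div: x = -2.

Answer: x ∈ {-2}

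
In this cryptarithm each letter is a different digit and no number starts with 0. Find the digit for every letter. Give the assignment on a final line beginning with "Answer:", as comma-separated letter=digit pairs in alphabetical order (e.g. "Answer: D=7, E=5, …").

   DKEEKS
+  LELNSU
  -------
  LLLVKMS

Step 1. [col 1: S + U ≡ S (mod 10)] column 1: given nothing yet, carry-in 0, and all letters distinct, none taken yet, S+U≡S (mod 10) forces U=0. So U=0.
Step 2. [col 1: S + U ≡ S (mod 10)] S=6 is one option consistent with column 1 (S + U ≡ S (mod 10), carry-in 0) — take it, so S=6.
Step 3. [col 2: K + S ≡ M (mod 10)] several values work for K in column 2 (K + S ≡ M (mod 10), carry-in 0); try K=7 ⇒ K=7.
Step 4. [L] L is the leading digit of a 7-digit sum of two 6-digit numbers; the final carry is exactly 1 ⇒ L=1.
Step 5. [col 2: K + S ≡ M (mod 10)] column 2: given K=7, S=6, carry-in 0, and digits 0,1,6,7 already taken and all letters distinct, K+S≡M (mod 10) forces M=3. So M=3.
Step 6. [col 3: E + N ≡ K (mod 10)] column 3 (E + N ≡ K (mod 10), carry-in 1) doesn't pin N yet; pick N=2 and continue, so N=2.
Step 7. [col 3: E + N ≡ K (mod 10)] in column 3 we have E+N≡K with carry-in 1; given N=2, K=7 and digits 0,1,2,3,6,7 already taken and all letters distinct, that pins E to 4 ⇒ E=4.
Step 8. [col 4: E + L ≡ V (mod 10)] from column 4 (E=4, L=1, carry-in 0, digits 0,1,2,3,4,6,7 already taken and all letters distinct): V must equal 5 ⇒ V=5.
Step 9. [col 6: D + L ≡ L (mod 10)] column 6 reads D+L+carry(1)=L with L=1; with digits 0,1,2,3,4,5,6,7 already taken and all letters distinct, the only value for D is 9 ⇒ D=9.

Answer: D=9, E=4, K=7, L=1, M=3, N=2, S=6, U=0, V=5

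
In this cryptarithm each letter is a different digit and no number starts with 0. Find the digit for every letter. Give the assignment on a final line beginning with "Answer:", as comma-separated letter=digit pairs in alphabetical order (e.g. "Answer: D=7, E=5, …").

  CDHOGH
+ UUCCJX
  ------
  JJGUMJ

Step 1. [col 1: H + X ≡ J (mod 10)] column 1 (H + X ≡ J (mod 10), carry-in 0) doesn't pin H yet; pick H=6 and continue ⇒ H=6.
Step 2. [col 1: H + X ≡ J (mod 10)] no forcing yet in column 1 (carry-in 0); X=3 is free and consistent — try it, so X=3.
Step 3. [col 1: H + X ≡ J (mod 10)] in column 1 we have H+X≡J with carry-in 0; given H=6, X=3 and digits 3,6 already taken and all letters distinct, that pins J to 9, so J=9.
Step 4. [col 2: G + J ≡ M (mod 10)] several values work for M in column 2 (G + J ≡ M (mod 10), carry-in 0); try M=4 ⇒ M=4.
Step 5. [col 2: G + J ≡ M (mod 10)] column 2: given J=9, M=4, carry-in 0, and digits 3,4,6,9 already taken and all letters distinct, G+J≡M (mod 10) forces G=5, so G=5.
Step 6. [col 3: O + C ≡ U (mod 10)] column 3 (O + C ≡ U (mod 10), carry-in 1) doesn't pin O yet; pick O=2 and continue ⇒ O=2.
Step 7. [col 3: O + C ≡ U (mod 10)] column 3 (O + C ≡ U (mod 10), carry-in 1) doesn't pin U yet; pick U=1 and continue, so U=1.
Step 8. [col 3: O + C ≡ U (mod 10)] column 3 reads O+C+carry(1)=U with O=2, U=1; with digits 1,2,3,4,5,6,9 already taken and all letters distinct, the only value for C is 8 ⇒ C=8.
Step 9. [col 5: D + U ≡ J (mod 10)] column 5: given U=1, J=9, carry-in 1, and digits 1,2,3,4,5,6,8,9 already taken and all letters distinct, D+U≡J (mod 10) forces D=7 ⇒ D=7.

Answer: C=8, D=7, G=5, H=6, J=9, M=4, O=2, U=1, X=3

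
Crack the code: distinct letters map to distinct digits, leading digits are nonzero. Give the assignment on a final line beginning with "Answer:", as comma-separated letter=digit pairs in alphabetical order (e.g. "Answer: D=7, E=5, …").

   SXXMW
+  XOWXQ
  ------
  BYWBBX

Step 1. [col 1: W + Q ≡ X (mod 10)] no forcing yet in column 1 (carry-in 0); W=4 is free and consistent — try it ⇒ W=4.
Step 2. [col 1: W + Q ≡ X (mod 10)] column 1 (W + Q ≡ X (mod 10), carry-in 0) doesn't pin Q yet; pick Q=2 and continue, so Q=2.
Step 3. [B] the sum has 6 digits but both addends have 5; that extra leading digit B is the final carry, namely 1. So B=1.
Step 4. [col 1: W + Q ≡ X (mod 10)] from column 1 (W=4, Q=2, carry-in 0, digits 1,2,4 already taken and all letters distinct): X must equal 6 ⇒ X=6.
Step 5. [col 2: M + X ≡ B (mod 10)] from column 2 (X=6, B=1, carry-in 0, digits 1,2,4,6 already taken and all letters distinct): M must equal 5. So M=5.
Step 6. [col 4: X + O ≡ W (mod 10)] in column 4 we have X+O≡W with carry-in 1; given X=6, W=4 and digits 1,2,4,5,6 already taken and all letters distinct, that pins O to 7. So O=7.
Step 7. [col 5: S + X ≡ Y (mod 10)] in column 5 we have S+X≡Y with carry-in 1; given X=6 and digits 1,2,4,5,6,7 already taken and all letters distinct, that pins Y to 0, so Y=0.
Step 8. [col 5: S + X ≡ Y (mod 10)] in column 5 we have S+X≡Y with carry-in 1; given X=6, Y=0 and digits 0,1,2,4,5,6,7 already taken and all letters distinct, that pins S to 3, so S=3.

Answer: B=1, M=5, O=7, Q=2, S=3, W=4, X=6, Y=0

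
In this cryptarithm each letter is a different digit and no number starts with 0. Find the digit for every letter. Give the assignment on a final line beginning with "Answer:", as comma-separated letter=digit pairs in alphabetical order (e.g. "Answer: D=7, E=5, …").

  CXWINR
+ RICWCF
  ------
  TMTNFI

Step 1. [col 1: R + F ≡ I (mod 10)] R=3 is one option consistent with column 1 (R + F ≡ I (mod 10), carry-in 0) — take it. So R=3.
Step 2. [col 1: R + F ≡ I (mod 10)] column 1 (R + F ≡ I (mod 10), carry-in 0) doesn't pin I yet; pick I=1 and continue. So I=1.
Step 3. [col 1: R + F ≡ I (mod 10)] from column 1 (R=3, I=1, carry-in 0, digits 1,3 already taken and all letters distinct): F must equal 8. So F=8.
Step 4. [col 2: N + C ≡ F (mod 10)] several values work for C in column 2 (N + C ≡ F (mod 10), carry-in 1); try C=2 ⇒ C=2.
Step 5. [col 2: N + C ≡ F (mod 10)] column 2 reads N+C+carry(1)=F with C=2, F=8; with digits 1,2,3,8 already taken and all letters distinct, the only value for N is 5, so N=5.
Step 6. [col 3: I + W ≡ N (mod 10)] from column 3 (I=1, N=5, carry-in 0, digits 1,2,3,5,8 already taken and all letters distinct): W must equal 4, so W=4.
Step 7. [col 4: W + C ≡ T (mod 10)] in column 4 we have W+C≡T with carry-in 0; given W=4, C=2 and digits 1,2,3,4,5,8 already taken and all letters distinct, that pins T to 6. So T=6.
Step 8. [col 5: X + I ≡ M (mod 10)] from column 5 (I=1, carry-in 0, digits 1,2,3,4,5,6,8 already taken and all letters distinct): X must equal 9, so X=9.
Step 9. [col 5: X + I ≡ M (mod 10)] from column 5 (X=9, I=1, carry-in 0, digits 1,2,3,4,5,6,8,9 already taken and all letters distinct): M must equal 0 ⇒ M=0.

Answer: C=2, F=8, I=1, M=0, N=5, R=3, T=6, W=4, X=9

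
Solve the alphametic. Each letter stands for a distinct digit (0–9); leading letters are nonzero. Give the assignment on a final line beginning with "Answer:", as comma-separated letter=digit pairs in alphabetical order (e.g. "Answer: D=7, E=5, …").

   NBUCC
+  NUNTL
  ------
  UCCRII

Step 1. [col 1: C + L ≡ I (mod 10)] column 1 (C + L ≡ I (mod 10), carry-in 0) doesn't pin C yet; pick C=4 and continue, so C=4.
Step 2. [col 1: C + L ≡ I (mod 10)] I=0 is one option consistent with column 1 (C + L ≡ I (mod 10), carry-in 0) — take it ⇒ I=0.
Step 3. [col 1: C + L ≡ I (mod 10)] column 1 reads C+L+carry(0)=I with C=4, I=0; with digits 0,4 already taken and all letters distinct, the only value for L is 6. So L=6.
Step 4. [col 2: C + T ≡ I (mod 10)] column 2: given C=4, I=0, carry-in 1, and digits 0,4,6 already taken and all letters distinct, C+T≡I (mod 10) forces T=5 ⇒ T=5.
Step 5. [col 3: U + N ≡ R (mod 10)] column 3 (U + N ≡ R (mod 10), carry-in 1) doesn't pin U yet; pick U=1 and continue ⇒ U=1.
Step 6. [col 3: U + N ≡ R (mod 10)] from column 3 (U=1, carry-in 1, digits 0,1,4,5,6 already taken and all letters distinct): N must equal 7, so N=7.
Step 7. [col 3: U + N ≡ R (mod 10)] from column 3 (U=1, N=7, carry-in 1, digits 0,1,4,5,6,7 already taken and all letters distinct): R must equal 9, so R=9.
Step 8. [col 4: B + U ≡ C (mod 10)] column 4 reads B+U+carry(0)=C with U=1, C=4; with digits 0,1,4,5,6,7,9 already taken and all letters distinct, the only value for B is 3. So B=3.

Answer: B=3, C=4, I=0, L=6, N=7, R=9, T=5, U=1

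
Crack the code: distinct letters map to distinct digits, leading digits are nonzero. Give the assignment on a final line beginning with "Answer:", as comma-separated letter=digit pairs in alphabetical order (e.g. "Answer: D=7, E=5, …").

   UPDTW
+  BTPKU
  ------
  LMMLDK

Step 1. [col 1: W + U ≡ K (mod 10)] no forcing yet in column 1 (carry-in 0); W=4 is free and consistent — try it ⇒ W=4.
Step 2. [col 1: W + U ≡ K (mod 10)] several values work for U in column 1 (W + U ≡ K (mod 10), carry-in 0); try U=5, so U=5.
Step 3. [L] adding two 5-digit numbers gives at most 5+1 digits, and here it does — L is that final carry and must be 1. So L=1.
Step 4. [col 1: W + U ≡ K (mod 10)] column 1: given W=4, U=5, carry-in 0, and digits 1,4,5 already taken and all letters distinct, W+U≡K (mod 10) forces K=9, so K=9.
Step 5. [col 2: T + K ≡ D (mod 10)] column 2 (T + K ≡ D (mod 10), carry-in 0) doesn't pin D yet; pick D=7 and continue, so D=7.
Step 6. [col 2: T + K ≡ D (mod 10)] column 2: given K=9, D=7, carry-in 0, and digits 1,4,5,7,9 already taken and all letters distinct, T+K≡D (mod 10) forces T=8. So T=8.
Step 7. [col 3: D + P ≡ L (mod 10)] in column 3 we have D+P≡L with carry-in 1; given D=7, L=1 and digits 1,4,5,7,8,9 already taken and all letters distinct, that pins P to 3, so P=3.
Step 8. [col 4: P + T ≡ M (mod 10)] from column 4 (P=3, T=8, carry-in 1, digits 1,3,4,5,7,8,9 already taken and all letters distinct): M must equal 2, so M=2.
Step 9. [col 5: U + B ≡ M (mod 10)] from column 5 (U=5, M=2, carry-in 1, digits 1,2,3,4,5,7,8,9 already taken and all letters distinct): B must equal 6. So B=6.

Answer: B=6, D=7, K=9, L=1, M=2, P=3, T=8, U=5, W=4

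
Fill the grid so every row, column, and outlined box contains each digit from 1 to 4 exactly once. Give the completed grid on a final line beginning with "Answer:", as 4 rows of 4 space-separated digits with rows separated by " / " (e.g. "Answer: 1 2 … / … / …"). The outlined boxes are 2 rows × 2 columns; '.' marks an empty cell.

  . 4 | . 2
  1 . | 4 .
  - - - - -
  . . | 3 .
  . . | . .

Step 1. [r4c3∈{1,2}] col 3 places 2 nowhere but r4c3. So r4c3=2.
Step 2. [r3c1∈{2,4}] col 1 places 2 nowhere but r3c1, so r3c1=2.
Step 3. [r3c2∈{1}] r3c2 has the single candidate 1 ⇒ r3c2=1.
Step 4. [r1c1∈{3}] r1c1 is down to just 3, so r1c1=3.
Step 5. [r4c1∈{4}] r4c1 is down to just 4, so r4c1=4.
Step 6. [r2c4∈{3}] r2c4's peers cover all but 3, so r2c4=3.
Step 7. [r1c3∈{1}] r1c3 has the single candidate 1. So r1c3=1.
Step 8. [r2c2∈{2}] r2c2 is down to just 2. So r2c2=2.
Step 9. [r3c4∈{4}] only 4 remains possible at r3c4. So r3c4=4.
Step 10. [r4c4∈{1}] r4c4 is down to just 1. So r4c4=1.
Step 11. [r4c2∈{3}] r4c2's peers cover all but 3. So r4c2=3.

Answer: 3 4 1 2 / 1 2 4 3 / 2 1 3 4 / 4 3 2 1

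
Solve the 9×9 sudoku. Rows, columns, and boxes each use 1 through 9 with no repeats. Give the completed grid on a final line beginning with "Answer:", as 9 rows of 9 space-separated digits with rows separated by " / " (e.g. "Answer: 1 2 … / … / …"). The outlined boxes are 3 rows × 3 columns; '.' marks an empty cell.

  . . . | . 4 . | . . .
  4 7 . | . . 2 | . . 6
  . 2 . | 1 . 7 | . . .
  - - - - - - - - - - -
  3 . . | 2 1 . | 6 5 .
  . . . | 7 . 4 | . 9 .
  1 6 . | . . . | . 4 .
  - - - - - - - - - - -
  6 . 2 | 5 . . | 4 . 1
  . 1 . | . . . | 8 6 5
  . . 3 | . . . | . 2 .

Step 1. [r1c2∈{3,5,8,9}] across col 2, 3 lands solely at r1c2 ⇒ r1c2=3.
Step 2. [r5c5∈{3,5,6,8}] across row 5, 6 lands solely at r5c5. So r5c5=6.
Step 3. [r7c8∈{3,7}] across box 9, 3 lands solely at r7c8 ⇒ r7c8=3.
Step 4. [r3c8∈{8}] nothing but 8 survives at r3c8 ⇒ r3c8=8.
Step 5. [r7c5∈{7,8,9}] across row 7, 7 lands solely at r7c5, so r7c5=7.
Step 6. [r5c1∈{2,5,8}] across col 1, 2 lands solely at r5c1. So r5c1=2.
Step 7. [r2c8∈{1}] r2c8 is down to just 1. So r2c8=1.
Step 8. [r1c3∈{1,5,6,8,9}] across row 1, 1 lands solely at r1c3. So r1c3=1.
Step 9. [r9c6∈{1,6,8,9}] 1 has one home in row 9: r9c6 ⇒ r9c6=1.
Step 10. [r1c6∈{5,6,8,9}] across col 6, 6 lands solely at r1c6. So r1c6=6.
Step 11. [r6c6∈{3,5,8,9}] 5 has one home in col 6: r6c6, so r6c6=5.
Step 12. [r9c4∈{4,6,8,9}] r9c4 is the only open cell in row 9 admitting 6, so r9c4=6.
Step 13. [r9c2∈{4,5,8,9}] in row 9, 4 fits only at r9c2 ⇒ r9c2=4.
Step 14. [r9c1∈{5,7,8,9}] across row 9, 5 lands solely at r9c1 ⇒ r9c1=5.
Step 15. [r3c1∈{9}] r3c1's peers cover all but 9 ⇒ r3c1=9.
Step 16. [r1c7∈{2,5,7,9}] across row 1, 5 lands solely at r1c7, so r1c7=5.
Step 17. [r3c7∈{3}] nothing but 3 survives at r3c7, so r3c7=3.
Step 18. [r9c5∈{8,9}] across row 9, 8 lands solely at r9c5, so r9c5=8.
Step 19. [r4c6∈{8,9}] col 6 places 8 nowhere but r4c6. So r4c6=8.
Step 20. [r4c9∈{7}] r4c9's peers cover all but 7, so r4c9=7.
Step 21. [r2c7∈{9}] nothing but 9 survives at r2c7, so r2c7=9.
Step 22. [r7c6∈{9}] r7c6 has the single candidate 9. So r7c6=9.
Step 23. [r6c5∈{3,9}] col 5 places 9 nowhere but r6c5, so r6c5=9.
Step 24. [r6c4∈{3}] r6c4's peers cover all but 3. So r6c4=3.
Step 25. [r1c1∈{8}] only 8 remains possible at r1c1 ⇒ r1c1=8.
Step 26. [r2c3∈{5}] r2c3's peers cover all but 5. So r2c3=5.
Step 27. [r5c3∈{8}] r5c3's peers cover all but 8. So r5c3=8.
Step 28. [r8c3∈{7,9}] row 8 places 9 nowhere but r8c3. So r8c3=9.
Step 29. [r2c5∈{3}] r2c5's peers cover all but 3, so r2c5=3.
Step 30. [r6c9∈{2,8}] in row 6, 8 fits only at r6c9 ⇒ r6c9=8.
Step 31. [r8c6∈{3}] only 3 remains possible at r8c6 ⇒ r8c6=3.
Step 32. [r1c9∈{2}] nothing but 2 survives at r1c9, so r1c9=2.
Step 33. [r8c4∈{4}] r8c4 has the single candidate 4 ⇒ r8c4=4.
Step 34. [r5c2∈{5}] r5c2's peers cover all but 5. So r5c2=5.
Step 35. [r9c7∈{7}] r9c7 is down to just 7 ⇒ r9c7=7.
Step 36. [r3c5∈{5}] r3c5's peers cover all but 5, so r3c5=5.
Step 37. [r8c5∈{2}] r8c5 has the single candidate 2 ⇒ r8c5=2.
Step 38. [r6c7∈{2}] only 2 remains possible at r6c7, so r6c7=2.
Step 39. [r4c2∈{9}] nothing but 9 survives at r4c2 ⇒ r4c2=9.
Step 40. [r3c3∈{6}] nothing but 6 survives at r3c3, so r3c3=6.
Step 41. [r6c3∈{7}] r6c3's peers cover all but 7, so r6c3=7.
Step 42. [r3c9∈{4}] nothing but 4 survives at r3c9 ⇒ r3c9=4.
Step 43. [r4c3∈{4}] nothing but 4 survives at r4c3. So r4c3=4.
Step 44. [r1c4∈{9}] r1c4's peers cover all but 9 ⇒ r1c4=9.
Step 45. [r2c4∈{8}] r2c4's peers cover all but 8, so r2c4=8.
Step 46. [r8c1∈{7}] only 7 remains possible at r8c1, so r8c1=7.
Step 47. [r5c9∈{3}] r5c9 has the single candidate 3. So r5c9=3.
Step 48. [r5c7∈{1}] r5c7 has the single candidate 1. So r5c7=1.
Step 49. [r7c2∈{8}] nothing but 8 survives at r7c2 ⇒ r7c2=8.
Step 50. [r1c8∈{7}] r1c8 is down to just 7. So r1c8=7.
Step 51. [r9c9∈{9}] r9c9 has the single candidate 9. So r9c9=9.

Answer: 8 3 1 9 4 6 5 7 2 / 4 7 5 8 3 2 9 1 6 / 9 2 6 1 5 7 3 8 4 / 3 9 4 2 1 8 6 5 7 / 2 5 8 7 6 4 1 9 3 / 1 6 7 3 9 5 2 4 8 / 6 8 2 5 7 9 4 3 1 / 7 1 9 4 2 3 8 6 5 / 5 4 3 6 8 1 7 2 9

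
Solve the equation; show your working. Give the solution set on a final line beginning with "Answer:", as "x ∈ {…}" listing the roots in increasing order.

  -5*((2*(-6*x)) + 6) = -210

Step 1. [-5*((2*(-6*x)) + 6) = -210] LHS = -5·(…); ÷-5 both sides, so div: (2*(-6*x)) + 6 = 42.
Step 2. [(2*(-6*x)) + 6 = 42] +6 is outermost — subtract 6 both sides ⇒ sub: 2*(-6*x) = 36.
Step 3. [2*(-6*x) = 36] 2 out front; divide by 2 ⇒ div: -6*x = 18.
Step 4. [-6*x = 18] leading coefficient -6: divide by -6 ⇒ div: x = -3.

Answer: x ∈ {-3}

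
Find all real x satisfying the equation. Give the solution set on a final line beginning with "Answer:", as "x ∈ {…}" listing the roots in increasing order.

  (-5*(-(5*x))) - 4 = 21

Step 1. [(-5*(-(5*x))) - 4 = 21] -4 is outermost — add 4 both sides ⇒ sub: -5*(-(5*x)) = 25.
Step 2. [-5*(-(5*x)) = 25] LHS = -5·(…); ÷-5 both sides ⇒ div: -(5*x) = -5.
Step 3. [-(5*x) = -5] leading − — multiply by −1, so neg: 5*x = 5.
Step 4. [5*x = 5] divide by the outer 5. So div: x = 1.

Answer: x ∈ {1}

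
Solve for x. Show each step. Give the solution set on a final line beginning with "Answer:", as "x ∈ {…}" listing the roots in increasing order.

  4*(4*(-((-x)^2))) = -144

Step 1. [4*(4*(-((-x)^2))) = -144] 4·(inner) — divide through by 4 ⇒ div: 4*(-((-x)^2)) = -36.
Step 2. [4*(-((-x)^2)) = -36] leading coefficient 4: divide by 4, so div: -((-x)^2) = -9.
Step 3. [-((-x)^2) = -9] flip signs both sides. So neg: (-x)^2 = 9.
Step 4. [(-x)^2 = 9] LHS squared, RHS 9 ≥ 0: apply √ (±). So sqrt: -x = 3 or -3.
Step 5. [-x = 3 or -3] flip signs both sides ⇒ neg: x = -3 or 3.

Answer: x ∈ {-3, 3}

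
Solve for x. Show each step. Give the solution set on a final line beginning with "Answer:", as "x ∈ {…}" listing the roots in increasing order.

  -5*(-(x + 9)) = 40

Step 1. [-5*(-(x + 9)) = 40] -5·(inner) — divide through by -5. So div: -(x + 9) = -8.
Step 2. [-(x + 9) = -8] leading − — multiply by −1, so neg: x + 9 = 8.
Step 3. [x + 9 = 8] the outer +9 inverts by subtracting 9 ⇒ sub: x = -1.

Answer: x ∈ {-1}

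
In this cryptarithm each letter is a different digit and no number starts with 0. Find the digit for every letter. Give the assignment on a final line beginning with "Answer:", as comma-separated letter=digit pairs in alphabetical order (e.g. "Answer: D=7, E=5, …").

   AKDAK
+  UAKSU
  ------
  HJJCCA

Step 1. [col 1: K + U ≡ A (mod 10)] column 1 (K + U ≡ A (mod 10), carry-in 0) doesn't pin A yet; pick A=3 and continue. So A=3.
Step 2. [H] the sum has 6 digits but both addends have 5; that extra leading digit H is the final carry, namely 1 ⇒ H=1.
Step 3. [col 1: K + U ≡ A (mod 10)] no forcing yet in column 1 (carry-in 0); U=6 is free and consistent — try it. So U=6.
Step 4. [col 1: K + U ≡ A (mod 10)] from column 1 (U=6, A=3, carry-in 0, digits 1,3,6 already taken and all letters distinct): K must equal 7 ⇒ K=7.
Step 5. [col 2: A + S ≡ C (mod 10)] column 2 (A + S ≡ C (mod 10), carry-in 1) doesn't pin C yet; pick C=9 and continue, so C=9.
Step 6. [col 2: A + S ≡ C (mod 10)] column 2 reads A+S+carry(1)=C with A=3, C=9; with digits 1,3,6,7,9 already taken and all letters distinct, the only value for S is 5 ⇒ S=5.
Step 7. [col 3: D + K ≡ C (mod 10)] column 3 reads D+K+carry(0)=C with K=7, C=9; with digits 1,3,5,6,7,9 already taken and all letters distinct, the only value for D is 2. So D=2.
Step 8. [col 4: K + A ≡ J (mod 10)] column 4: given K=7, A=3, carry-in 0, and digits 1,2,3,5,6,7,9 already taken and all letters distinct, K+A≡J (mod 10) forces J=0, so J=0.

Answer: A=3, C=9, D=2, H=1, J=0, K=7, S=5, U=6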